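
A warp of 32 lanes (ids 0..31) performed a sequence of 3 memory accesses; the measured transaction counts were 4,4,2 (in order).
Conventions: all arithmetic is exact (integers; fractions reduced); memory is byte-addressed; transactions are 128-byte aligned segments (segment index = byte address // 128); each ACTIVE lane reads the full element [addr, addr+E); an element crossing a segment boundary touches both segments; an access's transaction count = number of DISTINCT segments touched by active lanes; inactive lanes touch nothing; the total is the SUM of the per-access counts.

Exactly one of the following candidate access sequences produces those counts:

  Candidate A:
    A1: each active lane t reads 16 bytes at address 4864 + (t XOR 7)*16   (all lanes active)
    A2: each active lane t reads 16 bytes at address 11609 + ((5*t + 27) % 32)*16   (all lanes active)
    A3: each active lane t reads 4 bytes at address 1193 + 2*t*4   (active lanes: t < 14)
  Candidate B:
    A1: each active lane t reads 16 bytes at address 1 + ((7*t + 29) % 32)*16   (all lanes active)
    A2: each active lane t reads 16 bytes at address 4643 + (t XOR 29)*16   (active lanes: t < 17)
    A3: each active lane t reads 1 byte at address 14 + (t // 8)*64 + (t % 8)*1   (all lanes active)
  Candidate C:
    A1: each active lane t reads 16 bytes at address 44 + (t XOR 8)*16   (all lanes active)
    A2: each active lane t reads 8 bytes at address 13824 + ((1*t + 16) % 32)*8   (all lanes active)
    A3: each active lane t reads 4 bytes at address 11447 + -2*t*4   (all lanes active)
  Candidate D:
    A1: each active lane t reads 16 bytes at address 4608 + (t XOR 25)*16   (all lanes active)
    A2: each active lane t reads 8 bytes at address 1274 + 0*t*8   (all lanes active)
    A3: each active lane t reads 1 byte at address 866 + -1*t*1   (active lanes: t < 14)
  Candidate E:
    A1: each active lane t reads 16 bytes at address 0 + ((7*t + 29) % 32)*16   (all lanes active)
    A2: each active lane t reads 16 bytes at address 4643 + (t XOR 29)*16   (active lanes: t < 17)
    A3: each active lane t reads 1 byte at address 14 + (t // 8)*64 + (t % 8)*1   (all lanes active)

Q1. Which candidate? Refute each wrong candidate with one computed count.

A: A2 gives 5 transactions, not 4
B: A1 gives 5 transactions, not 4
C: A1 gives 5 transactions, not 4
D: A2 gives 2 transactions, not 4
E: all counts match (4,4,2)

Answer: E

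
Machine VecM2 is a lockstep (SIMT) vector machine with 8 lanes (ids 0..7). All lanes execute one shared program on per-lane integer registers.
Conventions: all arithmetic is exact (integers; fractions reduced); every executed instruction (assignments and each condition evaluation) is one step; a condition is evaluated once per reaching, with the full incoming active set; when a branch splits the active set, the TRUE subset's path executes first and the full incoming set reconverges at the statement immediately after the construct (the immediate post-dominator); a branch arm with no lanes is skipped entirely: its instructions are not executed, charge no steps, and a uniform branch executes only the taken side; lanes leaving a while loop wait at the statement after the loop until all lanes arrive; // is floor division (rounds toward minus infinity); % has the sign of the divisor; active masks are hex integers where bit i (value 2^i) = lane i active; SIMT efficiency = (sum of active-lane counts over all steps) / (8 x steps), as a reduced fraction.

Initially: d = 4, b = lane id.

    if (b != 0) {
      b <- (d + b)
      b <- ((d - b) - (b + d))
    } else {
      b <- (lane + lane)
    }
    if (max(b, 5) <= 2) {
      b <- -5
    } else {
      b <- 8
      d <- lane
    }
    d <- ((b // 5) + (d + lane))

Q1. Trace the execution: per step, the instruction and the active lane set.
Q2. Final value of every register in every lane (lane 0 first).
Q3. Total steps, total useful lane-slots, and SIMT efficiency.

step 0: eval (b != 0)                0xff
step 1: b <- (d + b)                 0xfe
step 2: b <- ((d - b) - (b + d))     0xfe
step 3: b <- (lane + lane)           0x01
step 4: eval (max(b, 5) <= 2)        0xff
step 5: b <- 8                       0xff
step 6: d <- lane                    0xff
step 7: d <- ((b // 5) + (d + lane)) 0xff

Answer: 8 steps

d: 1,3,5,7,9,11,13,15
b: 8,8,8,8,8,8,8,8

steps = 8; useful = 55; efficiency = 55/64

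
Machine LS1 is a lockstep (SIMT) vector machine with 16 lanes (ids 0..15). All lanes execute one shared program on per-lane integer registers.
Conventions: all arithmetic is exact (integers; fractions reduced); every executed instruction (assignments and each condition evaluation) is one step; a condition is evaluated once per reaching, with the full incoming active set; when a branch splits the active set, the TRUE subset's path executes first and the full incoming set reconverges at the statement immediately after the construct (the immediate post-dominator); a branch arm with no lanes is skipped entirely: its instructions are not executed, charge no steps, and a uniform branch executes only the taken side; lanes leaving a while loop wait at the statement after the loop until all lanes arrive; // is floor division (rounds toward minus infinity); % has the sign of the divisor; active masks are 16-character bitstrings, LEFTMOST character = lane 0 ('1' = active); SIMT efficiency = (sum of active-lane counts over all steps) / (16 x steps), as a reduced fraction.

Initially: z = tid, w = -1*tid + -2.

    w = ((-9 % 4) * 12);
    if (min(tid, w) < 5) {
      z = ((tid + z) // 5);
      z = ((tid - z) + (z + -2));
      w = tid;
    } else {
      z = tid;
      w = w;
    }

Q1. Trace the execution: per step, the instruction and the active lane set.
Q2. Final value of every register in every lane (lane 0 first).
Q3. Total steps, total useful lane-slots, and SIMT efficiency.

step 0: w <- ((-9 % 4) * 12)         1111111111111111
step 1: eval (min(tid, w) < 5)       1111111111111111
step 2: z <- ((tid + z) // 5)        1111100000000000
step 3: z <- ((tid - z) + (z + -2))  1111100000000000
step 4: w <- tid                     1111100000000000
step 5: z <- tid                     0000011111111111
step 6: w <- w                       0000011111111111

Answer: 7 steps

z: -2,-1,0,1,2,5,6,7,8,9,10,11,12,13,14,15
w: 0,1,2,3,4,36,36,36,36,36,36,36,36,36,36,36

steps = 7; useful = 69; efficiency = 69/112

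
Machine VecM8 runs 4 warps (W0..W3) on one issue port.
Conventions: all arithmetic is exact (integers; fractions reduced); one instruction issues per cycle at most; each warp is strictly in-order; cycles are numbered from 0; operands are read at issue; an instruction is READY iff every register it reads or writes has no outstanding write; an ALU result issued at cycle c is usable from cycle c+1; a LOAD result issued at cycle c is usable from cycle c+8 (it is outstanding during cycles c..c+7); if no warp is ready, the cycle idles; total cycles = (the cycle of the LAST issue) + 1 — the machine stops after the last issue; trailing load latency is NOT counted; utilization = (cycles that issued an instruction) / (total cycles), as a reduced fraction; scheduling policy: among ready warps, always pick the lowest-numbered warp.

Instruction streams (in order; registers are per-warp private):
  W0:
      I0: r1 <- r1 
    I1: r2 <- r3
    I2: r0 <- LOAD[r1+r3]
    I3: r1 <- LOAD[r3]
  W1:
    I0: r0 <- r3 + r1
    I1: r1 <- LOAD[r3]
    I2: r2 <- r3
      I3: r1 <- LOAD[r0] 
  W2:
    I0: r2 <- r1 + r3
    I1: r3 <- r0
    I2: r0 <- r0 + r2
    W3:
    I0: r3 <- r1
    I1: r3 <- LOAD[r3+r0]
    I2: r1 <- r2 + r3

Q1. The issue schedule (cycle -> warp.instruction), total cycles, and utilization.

cycle 0: W0.I0
cycle 1: W0.I1
cycle 2: W0.I2
cycle 3: W0.I3
cycle 4: W1.I0
cycle 5: W1.I1
cycle 6: W1.I2
cycle 7: W2.I0
cycle 8: W2.I1
cycle 9: W2.I2
cycle 10: W3.I0
cycle 11: W3.I1
cycle 12: idle
cycle 13: W1.I3
cycle 14: idle
cycle 15: idle
cycle 16: idle
cycle 17: idle
cycle 18: idle
cycle 19: W3.I2

Answer: 20 cycles, utilization 7/10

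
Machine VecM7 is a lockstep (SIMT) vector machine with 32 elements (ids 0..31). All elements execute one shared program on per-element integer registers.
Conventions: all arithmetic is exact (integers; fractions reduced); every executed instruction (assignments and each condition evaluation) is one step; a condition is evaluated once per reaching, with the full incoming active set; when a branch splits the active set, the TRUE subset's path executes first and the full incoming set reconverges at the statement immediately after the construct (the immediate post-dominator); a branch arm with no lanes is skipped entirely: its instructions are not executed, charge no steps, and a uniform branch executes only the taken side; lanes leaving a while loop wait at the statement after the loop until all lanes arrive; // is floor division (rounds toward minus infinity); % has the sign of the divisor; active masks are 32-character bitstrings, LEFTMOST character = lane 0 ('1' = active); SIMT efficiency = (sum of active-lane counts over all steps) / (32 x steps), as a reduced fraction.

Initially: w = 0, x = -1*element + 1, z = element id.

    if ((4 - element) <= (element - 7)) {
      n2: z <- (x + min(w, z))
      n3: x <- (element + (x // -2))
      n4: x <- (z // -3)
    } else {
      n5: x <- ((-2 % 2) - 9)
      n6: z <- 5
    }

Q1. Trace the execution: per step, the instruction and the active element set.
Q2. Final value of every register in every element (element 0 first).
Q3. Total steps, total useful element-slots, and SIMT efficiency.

step 0: eval ((4 - element) <= (element - 7)) 11111111111111111111111111111111
step 1: z <- (x + min(w, z))         00000011111111111111111111111111
step 2: x <- (element + (x // -2))   00000011111111111111111111111111
step 3: x <- (z // -3)               00000011111111111111111111111111
step 4: x <- ((-2 % 2) - 9)          11111100000000000000000000000000
step 5: z <- 5                       11111100000000000000000000000000

Answer: 6 steps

w: 0,0,0,0,0,0,0,0,0,0,0,0,0,0,0,0,0,0,0,0,0,0,0,0,0,0,0,0,0,0,0,0
x: -9,-9,-9,-9,-9,-9,1,2,2,2,3,3,3,4,4,4,5,5,5,6,6,6,7,7,7,8,8,8,9,9,9,10
z: 5,5,5,5,5,5,-5,-6,-7,-8,-9,-10,-11,-12,-13,-14,-15,-16,-17,-18,-19,-20,-21,-22,-23,-24,-25,-26,-27,-28,-29,-30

steps = 6; useful = 122; efficiency = 122/192 = 61/96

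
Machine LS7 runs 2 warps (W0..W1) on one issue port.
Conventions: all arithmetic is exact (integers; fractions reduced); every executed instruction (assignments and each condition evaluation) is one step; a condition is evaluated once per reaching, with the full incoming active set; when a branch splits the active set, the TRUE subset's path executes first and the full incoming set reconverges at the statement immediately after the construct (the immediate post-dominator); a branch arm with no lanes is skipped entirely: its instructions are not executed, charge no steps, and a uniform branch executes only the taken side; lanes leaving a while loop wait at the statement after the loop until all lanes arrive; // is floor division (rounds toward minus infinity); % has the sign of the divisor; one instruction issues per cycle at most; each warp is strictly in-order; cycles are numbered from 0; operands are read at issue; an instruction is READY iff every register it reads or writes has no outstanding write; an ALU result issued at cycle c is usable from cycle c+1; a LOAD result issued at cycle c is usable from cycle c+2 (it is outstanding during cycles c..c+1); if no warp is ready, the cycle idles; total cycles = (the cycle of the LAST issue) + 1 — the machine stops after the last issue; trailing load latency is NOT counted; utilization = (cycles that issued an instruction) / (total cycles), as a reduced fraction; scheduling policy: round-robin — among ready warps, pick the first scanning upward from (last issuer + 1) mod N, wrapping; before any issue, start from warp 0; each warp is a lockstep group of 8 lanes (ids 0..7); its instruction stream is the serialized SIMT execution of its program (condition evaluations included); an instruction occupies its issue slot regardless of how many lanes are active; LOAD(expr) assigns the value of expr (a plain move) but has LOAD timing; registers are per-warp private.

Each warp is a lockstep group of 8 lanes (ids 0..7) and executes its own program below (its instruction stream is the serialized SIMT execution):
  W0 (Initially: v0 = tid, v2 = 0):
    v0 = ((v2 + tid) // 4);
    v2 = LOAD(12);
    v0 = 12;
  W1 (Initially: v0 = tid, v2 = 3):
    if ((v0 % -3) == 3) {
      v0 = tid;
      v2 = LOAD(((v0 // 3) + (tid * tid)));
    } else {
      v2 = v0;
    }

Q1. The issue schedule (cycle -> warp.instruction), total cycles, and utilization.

cycle 0: W0.I0
cycle 1: W1.I0
cycle 2: W0.I1
cycle 3: W1.I1
cycle 4: W0.I2

Answer: 5 cycles, utilization 1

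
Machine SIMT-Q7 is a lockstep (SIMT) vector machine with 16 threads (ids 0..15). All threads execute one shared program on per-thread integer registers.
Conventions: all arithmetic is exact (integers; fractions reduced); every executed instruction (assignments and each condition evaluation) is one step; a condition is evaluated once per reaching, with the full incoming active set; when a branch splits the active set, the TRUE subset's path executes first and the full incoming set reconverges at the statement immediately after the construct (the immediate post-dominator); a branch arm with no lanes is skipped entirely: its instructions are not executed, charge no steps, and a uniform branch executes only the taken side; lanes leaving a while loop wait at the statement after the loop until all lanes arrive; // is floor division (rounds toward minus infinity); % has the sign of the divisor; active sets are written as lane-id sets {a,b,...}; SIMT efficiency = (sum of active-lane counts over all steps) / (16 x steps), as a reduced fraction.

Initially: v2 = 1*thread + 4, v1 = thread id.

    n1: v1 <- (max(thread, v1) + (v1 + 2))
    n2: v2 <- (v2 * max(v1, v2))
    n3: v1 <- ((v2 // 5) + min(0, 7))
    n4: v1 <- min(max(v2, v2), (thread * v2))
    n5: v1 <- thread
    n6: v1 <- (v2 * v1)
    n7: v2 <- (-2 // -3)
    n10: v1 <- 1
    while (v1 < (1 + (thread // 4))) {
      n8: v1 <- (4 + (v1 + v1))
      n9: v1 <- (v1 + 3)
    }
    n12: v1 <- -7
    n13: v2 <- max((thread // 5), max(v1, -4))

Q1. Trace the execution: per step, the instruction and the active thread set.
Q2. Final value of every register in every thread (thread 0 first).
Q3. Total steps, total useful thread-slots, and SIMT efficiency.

step 0: v1 <- (max(thread, v1) + (v1 + 2)) {0,1,2,3,4,5,6,7,8,9,10,11,12,13,14,15}
step 1: v2 <- (v2 * max(v1, v2))     {0,1,2,3,4,5,6,7,8,9,10,11,12,13,14,15}
step 2: v1 <- ((v2 // 5) + min(0, 7)) {0,1,2,3,4,5,6,7,8,9,10,11,12,13,14,15}
step 3: v1 <- min(max(v2, v2), (thread * v2)) {0,1,2,3,4,5,6,7,8,9,10,11,12,13,14,15}
step 4: v1 <- thread                 {0,1,2,3,4,5,6,7,8,9,10,11,12,13,14,15}
step 5: v1 <- (v2 * v1)              {0,1,2,3,4,5,6,7,8,9,10,11,12,13,14,15}
step 6: v2 <- (-2 // -3)             {0,1,2,3,4,5,6,7,8,9,10,11,12,13,14,15}
step 7: v1 <- 1                      {0,1,2,3,4,5,6,7,8,9,10,11,12,13,14,15}
step 8: eval (v1 < (1 + (thread // 4))) {0,1,2,3,4,5,6,7,8,9,10,11,12,13,14,15}
step 9: v1 <- (4 + (v1 + v1))        {4,5,6,7,8,9,10,11,12,13,14,15}
step 10: v1 <- (v1 + 3)               {4,5,6,7,8,9,10,11,12,13,14,15}
step 11: eval (v1 < (1 + (thread // 4))) {4,5,6,7,8,9,10,11,12,13,14,15}
step 12: v1 <- -7                     {0,1,2,3,4,5,6,7,8,9,10,11,12,13,14,15}
step 13: v2 <- max((thread // 5), max(v1, -4)) {0,1,2,3,4,5,6,7,8,9,10,11,12,13,14,15}

Answer: 14 steps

v2: 0,0,0,0,0,1,1,1,1,1,2,2,2,2,2,3
v1: -7,-7,-7,-7,-7,-7,-7,-7,-7,-7,-7,-7,-7,-7,-7,-7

steps = 14; useful = 212; efficiency = 212/224 = 53/56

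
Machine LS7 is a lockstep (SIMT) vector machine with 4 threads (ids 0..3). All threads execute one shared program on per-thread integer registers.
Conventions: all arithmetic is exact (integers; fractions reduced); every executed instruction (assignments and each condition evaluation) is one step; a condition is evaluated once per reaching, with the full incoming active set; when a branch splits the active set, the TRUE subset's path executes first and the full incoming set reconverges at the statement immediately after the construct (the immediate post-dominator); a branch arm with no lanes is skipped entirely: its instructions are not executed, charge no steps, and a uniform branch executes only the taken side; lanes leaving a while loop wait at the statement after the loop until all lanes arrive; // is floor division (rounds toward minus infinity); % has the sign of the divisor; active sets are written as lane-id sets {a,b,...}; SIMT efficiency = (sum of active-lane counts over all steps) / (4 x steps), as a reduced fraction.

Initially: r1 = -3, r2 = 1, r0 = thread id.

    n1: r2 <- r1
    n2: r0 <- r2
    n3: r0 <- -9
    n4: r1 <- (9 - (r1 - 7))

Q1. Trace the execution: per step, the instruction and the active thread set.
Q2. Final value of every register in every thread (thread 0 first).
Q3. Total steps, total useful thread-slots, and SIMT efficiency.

step 0: r2 <- r1                     {0,1,2,3}
step 1: r0 <- r2                     {0,1,2,3}
step 2: r0 <- -9                     {0,1,2,3}
step 3: r1 <- (9 - (r1 - 7))         {0,1,2,3}

Answer: 4 steps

r1: 19,19,19,19
r2: -3,-3,-3,-3
r0: -9,-9,-9,-9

steps = 4; useful = 16; efficiency = 16/16 = 1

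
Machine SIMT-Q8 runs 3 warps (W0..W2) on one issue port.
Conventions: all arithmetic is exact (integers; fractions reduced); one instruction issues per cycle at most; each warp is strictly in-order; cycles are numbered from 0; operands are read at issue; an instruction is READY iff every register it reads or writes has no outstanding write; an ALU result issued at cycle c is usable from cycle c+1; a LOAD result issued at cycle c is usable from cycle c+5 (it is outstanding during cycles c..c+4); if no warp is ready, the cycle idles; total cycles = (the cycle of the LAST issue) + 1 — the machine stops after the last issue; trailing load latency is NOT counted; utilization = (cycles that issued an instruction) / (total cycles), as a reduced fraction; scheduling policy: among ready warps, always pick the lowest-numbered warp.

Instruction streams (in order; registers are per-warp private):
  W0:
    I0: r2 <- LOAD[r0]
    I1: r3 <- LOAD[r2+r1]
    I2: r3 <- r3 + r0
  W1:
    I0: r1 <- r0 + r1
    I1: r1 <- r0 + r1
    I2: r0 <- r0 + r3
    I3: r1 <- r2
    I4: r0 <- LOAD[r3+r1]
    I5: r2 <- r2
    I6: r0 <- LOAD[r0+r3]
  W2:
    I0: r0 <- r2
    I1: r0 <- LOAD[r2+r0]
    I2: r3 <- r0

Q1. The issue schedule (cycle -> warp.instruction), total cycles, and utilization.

cycle 0: W0.I0
cycle 1: W1.I0
cycle 2: W1.I1
cycle 3: W1.I2
cycle 4: W1.I3
cycle 5: W0.I1
cycle 6: W1.I4
cycle 7: W1.I5
cycle 8: W2.I0
cycle 9: W2.I1
cycle 10: W0.I2
cycle 11: W1.I6
cycle 12: idle
cycle 13: idle
cycle 14: W2.I2

Answer: 15 cycles, utilization 13/15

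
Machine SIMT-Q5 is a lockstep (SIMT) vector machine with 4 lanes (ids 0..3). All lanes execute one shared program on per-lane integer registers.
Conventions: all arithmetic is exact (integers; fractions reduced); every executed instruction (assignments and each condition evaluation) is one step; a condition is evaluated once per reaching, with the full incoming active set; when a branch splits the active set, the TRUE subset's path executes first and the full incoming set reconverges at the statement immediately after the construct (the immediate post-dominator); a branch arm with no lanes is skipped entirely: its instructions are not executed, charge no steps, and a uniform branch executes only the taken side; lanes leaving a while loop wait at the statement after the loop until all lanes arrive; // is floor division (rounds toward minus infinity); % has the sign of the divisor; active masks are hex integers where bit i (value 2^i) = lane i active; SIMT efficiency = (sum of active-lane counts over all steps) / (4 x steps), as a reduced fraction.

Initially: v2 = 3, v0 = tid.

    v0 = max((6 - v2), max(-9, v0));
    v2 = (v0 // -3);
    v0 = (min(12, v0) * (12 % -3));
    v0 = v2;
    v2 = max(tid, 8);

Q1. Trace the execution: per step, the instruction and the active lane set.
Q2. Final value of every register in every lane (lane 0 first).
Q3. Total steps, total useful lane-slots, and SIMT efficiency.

step 0: v0 <- max((6 - v2), max(-9, v0)) 0xf
step 1: v2 <- (v0 // -3)             0xf
step 2: v0 <- (min(12, v0) * (12 % -3)) 0xf
step 3: v0 <- v2                     0xf
step 4: v2 <- max(tid, 8)            0xf

Answer: 5 steps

v2: 8,8,8,8
v0: -1,-1,-1,-1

steps = 5; useful = 20; efficiency = 20/20 = 1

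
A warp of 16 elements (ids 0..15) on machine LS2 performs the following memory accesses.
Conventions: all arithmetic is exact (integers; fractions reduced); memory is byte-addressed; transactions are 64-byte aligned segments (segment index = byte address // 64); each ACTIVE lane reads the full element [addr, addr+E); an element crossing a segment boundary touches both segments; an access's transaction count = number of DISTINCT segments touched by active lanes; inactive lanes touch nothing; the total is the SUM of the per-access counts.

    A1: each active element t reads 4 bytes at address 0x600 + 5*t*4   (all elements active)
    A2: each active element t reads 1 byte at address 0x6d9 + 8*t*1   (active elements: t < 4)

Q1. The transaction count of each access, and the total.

A1: 5 transactions
A2: 1 transaction

Answer: 5,1; total 6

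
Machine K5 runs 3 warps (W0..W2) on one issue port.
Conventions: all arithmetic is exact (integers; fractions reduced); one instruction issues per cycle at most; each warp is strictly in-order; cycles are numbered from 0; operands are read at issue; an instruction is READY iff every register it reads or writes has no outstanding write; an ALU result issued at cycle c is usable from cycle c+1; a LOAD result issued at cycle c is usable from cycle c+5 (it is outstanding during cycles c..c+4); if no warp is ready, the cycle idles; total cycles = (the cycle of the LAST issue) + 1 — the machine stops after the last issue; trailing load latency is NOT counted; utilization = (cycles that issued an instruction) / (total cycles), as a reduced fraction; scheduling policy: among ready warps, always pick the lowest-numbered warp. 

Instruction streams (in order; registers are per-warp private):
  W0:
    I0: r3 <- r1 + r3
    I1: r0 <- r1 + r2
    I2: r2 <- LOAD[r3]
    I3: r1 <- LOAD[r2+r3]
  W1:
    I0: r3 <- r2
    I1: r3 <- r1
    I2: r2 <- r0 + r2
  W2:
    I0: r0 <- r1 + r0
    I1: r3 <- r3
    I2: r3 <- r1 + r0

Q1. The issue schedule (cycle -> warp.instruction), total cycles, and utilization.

cycle 0: W0.I0
cycle 1: W0.I1
cycle 2: W0.I2
cycle 3: W1.I0
cycle 4: W1.I1
cycle 5: W1.I2
cycle 6: W2.I0
cycle 7: W0.I3
cycle 8: W2.I1
cycle 9: W2.I2

Answer: 10 cycles, utilization 1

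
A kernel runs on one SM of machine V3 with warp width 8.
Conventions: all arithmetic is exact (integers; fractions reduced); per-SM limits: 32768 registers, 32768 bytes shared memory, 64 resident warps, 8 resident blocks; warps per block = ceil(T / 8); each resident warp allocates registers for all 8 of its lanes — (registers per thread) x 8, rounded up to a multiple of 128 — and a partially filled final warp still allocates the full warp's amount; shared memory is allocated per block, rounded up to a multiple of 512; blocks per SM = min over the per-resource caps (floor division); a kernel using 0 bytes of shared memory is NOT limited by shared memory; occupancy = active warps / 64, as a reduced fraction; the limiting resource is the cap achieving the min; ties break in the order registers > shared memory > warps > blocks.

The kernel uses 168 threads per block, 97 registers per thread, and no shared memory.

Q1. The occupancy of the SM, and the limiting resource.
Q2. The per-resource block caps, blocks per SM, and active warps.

Answer: occupancy 21/64, limited by registers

registers: 1 block
shared memory: no limit (kernel uses none)
warps: 3 blocks
blocks: 8 blocks

Answer: 1 block, 21 active warps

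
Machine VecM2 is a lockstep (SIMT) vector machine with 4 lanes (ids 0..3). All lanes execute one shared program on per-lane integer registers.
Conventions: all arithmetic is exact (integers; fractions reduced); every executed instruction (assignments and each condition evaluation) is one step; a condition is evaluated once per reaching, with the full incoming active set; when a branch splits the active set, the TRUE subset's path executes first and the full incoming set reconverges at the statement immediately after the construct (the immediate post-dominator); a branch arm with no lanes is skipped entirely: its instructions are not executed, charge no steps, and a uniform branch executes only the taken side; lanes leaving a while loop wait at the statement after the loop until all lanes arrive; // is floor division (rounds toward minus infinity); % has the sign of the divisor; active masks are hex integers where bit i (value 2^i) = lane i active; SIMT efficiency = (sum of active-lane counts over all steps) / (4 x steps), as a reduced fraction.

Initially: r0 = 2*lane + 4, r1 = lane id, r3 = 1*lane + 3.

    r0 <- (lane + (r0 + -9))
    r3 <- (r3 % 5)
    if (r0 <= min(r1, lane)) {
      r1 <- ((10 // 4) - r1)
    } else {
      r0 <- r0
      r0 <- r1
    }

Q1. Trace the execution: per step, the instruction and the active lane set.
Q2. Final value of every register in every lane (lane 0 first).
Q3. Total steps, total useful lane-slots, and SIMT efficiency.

step 0: r0 <- (lane + (r0 + -9))     0xf
step 1: r3 <- (r3 % 5)               0xf
step 2: eval (r0 <= min(r1, lane))   0xf
step 3: r1 <- ((10 // 4) - r1)       0x7
step 4: r0 <- r0                     0x8
step 5: r0 <- r1                     0x8

Answer: 6 steps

r0: -5,-2,1,3
r1: 2,1,0,3
r3: 3,4,0,1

steps = 6; useful = 17; efficiency = 17/24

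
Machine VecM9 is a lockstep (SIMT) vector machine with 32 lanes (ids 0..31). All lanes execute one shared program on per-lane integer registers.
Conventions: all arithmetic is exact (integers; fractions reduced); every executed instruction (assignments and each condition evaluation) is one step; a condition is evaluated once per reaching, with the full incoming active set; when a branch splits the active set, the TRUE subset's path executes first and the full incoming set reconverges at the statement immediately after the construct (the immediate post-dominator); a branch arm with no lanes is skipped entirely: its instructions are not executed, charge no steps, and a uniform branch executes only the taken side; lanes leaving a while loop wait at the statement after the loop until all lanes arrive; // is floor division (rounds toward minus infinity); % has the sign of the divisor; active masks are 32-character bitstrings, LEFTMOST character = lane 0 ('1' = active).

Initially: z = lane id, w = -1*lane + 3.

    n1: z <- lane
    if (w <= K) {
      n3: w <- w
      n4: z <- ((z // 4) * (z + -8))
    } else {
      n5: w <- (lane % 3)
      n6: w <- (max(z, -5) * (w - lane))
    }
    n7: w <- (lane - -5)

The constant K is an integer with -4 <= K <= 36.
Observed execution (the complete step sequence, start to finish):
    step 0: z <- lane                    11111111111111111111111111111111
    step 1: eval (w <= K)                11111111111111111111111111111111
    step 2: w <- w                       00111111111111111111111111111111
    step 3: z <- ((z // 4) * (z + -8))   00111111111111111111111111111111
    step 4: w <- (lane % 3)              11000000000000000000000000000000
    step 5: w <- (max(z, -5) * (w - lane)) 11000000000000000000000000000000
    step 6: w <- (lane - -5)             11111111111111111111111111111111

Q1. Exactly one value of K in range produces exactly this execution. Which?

Answer: K = 1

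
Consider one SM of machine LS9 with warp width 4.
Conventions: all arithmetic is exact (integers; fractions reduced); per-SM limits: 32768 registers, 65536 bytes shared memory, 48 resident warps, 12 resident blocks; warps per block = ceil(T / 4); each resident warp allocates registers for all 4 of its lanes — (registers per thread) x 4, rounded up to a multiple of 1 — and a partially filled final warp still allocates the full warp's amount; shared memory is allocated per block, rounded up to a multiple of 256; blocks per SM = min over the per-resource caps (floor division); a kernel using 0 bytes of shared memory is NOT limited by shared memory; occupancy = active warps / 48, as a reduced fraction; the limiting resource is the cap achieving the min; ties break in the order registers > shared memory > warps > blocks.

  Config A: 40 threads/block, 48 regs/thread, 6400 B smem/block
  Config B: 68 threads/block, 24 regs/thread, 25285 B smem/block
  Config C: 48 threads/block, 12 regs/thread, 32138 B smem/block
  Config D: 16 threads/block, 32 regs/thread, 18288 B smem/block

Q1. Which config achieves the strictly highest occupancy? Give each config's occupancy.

occupancies: A 5/6, B 17/24, C 1/2, D 1/4

Answer: A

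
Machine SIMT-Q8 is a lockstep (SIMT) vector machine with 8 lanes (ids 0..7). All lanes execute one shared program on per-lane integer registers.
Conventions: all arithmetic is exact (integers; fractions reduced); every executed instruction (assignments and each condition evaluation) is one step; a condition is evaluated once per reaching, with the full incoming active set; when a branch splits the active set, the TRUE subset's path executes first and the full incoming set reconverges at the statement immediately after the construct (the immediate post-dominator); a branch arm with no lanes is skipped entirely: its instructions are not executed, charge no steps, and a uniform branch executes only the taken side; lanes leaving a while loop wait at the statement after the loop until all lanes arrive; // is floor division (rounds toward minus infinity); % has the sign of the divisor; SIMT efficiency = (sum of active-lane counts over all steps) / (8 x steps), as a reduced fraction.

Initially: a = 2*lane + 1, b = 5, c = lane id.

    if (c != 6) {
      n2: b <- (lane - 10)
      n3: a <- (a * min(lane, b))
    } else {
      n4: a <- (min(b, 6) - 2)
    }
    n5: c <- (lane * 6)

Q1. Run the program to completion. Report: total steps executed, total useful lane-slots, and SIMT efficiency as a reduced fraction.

Answer: 5 steps, 31 useful, 31/40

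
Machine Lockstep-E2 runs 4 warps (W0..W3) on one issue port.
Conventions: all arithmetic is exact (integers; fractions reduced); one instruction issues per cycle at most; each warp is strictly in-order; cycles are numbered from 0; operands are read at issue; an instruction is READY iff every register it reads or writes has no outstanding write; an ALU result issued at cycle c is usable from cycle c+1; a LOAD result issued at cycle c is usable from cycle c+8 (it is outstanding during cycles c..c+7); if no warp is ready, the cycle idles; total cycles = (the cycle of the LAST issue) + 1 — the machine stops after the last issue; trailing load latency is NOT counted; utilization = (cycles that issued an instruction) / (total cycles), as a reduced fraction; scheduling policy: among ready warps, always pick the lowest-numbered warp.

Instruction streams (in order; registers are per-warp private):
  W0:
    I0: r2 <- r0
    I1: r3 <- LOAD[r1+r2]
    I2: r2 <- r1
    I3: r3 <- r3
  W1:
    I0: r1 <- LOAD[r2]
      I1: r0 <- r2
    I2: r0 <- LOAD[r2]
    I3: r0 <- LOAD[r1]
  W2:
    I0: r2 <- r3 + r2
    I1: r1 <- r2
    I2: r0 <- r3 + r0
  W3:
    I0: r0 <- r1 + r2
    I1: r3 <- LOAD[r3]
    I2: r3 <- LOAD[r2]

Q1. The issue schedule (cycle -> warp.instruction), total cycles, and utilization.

cycle 0: W0.I0
cycle 1: W0.I1
cycle 2: W0.I2
cycle 3: W1.I0
cycle 4: W1.I1
cycle 5: W1.I2
cycle 6: W2.I0
cycle 7: W2.I1
cycle 8: W2.I2
cycle 9: W0.I3
cycle 10: W3.I0
cycle 11: W3.I1
cycle 12: idle
cycle 13: W1.I3
cycle 14: idle
cycle 15: idle
cycle 16: idle
cycle 17: idle
cycle 18: idle
cycle 19: W3.I2

Answer: 20 cycles, utilization 7/10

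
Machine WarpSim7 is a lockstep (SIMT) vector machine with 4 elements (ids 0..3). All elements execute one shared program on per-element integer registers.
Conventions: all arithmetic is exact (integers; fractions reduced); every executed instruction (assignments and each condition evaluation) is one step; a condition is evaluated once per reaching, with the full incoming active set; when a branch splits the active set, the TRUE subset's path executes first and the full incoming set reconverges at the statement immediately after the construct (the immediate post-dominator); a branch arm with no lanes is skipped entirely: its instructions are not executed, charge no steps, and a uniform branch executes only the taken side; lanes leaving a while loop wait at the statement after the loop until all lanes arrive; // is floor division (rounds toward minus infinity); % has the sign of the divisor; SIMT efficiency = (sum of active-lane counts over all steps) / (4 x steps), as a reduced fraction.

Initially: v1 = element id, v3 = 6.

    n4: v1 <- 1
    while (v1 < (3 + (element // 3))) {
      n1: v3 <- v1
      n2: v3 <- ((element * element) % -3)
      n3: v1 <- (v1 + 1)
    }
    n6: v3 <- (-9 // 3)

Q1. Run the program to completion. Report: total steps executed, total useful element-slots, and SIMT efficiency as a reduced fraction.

Answer: 15 steps, 48 useful, 4/5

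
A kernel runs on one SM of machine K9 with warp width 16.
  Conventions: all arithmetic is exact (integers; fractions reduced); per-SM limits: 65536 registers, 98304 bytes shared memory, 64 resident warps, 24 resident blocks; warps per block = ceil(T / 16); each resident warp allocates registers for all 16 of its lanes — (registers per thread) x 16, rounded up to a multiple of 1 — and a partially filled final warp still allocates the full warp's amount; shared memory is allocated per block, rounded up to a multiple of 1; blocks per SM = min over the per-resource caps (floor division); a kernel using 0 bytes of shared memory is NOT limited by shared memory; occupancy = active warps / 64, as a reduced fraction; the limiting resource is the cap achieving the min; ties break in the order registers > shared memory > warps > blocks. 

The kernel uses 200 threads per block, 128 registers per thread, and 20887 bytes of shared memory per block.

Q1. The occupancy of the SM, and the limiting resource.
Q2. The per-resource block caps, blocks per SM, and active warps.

Answer: occupancy 13/32, limited by registers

registers: 2 blocks
shared memory: 4 blocks
warps: 4 blocks
blocks: 24 blocks

Answer: 2 blocks, 26 active warps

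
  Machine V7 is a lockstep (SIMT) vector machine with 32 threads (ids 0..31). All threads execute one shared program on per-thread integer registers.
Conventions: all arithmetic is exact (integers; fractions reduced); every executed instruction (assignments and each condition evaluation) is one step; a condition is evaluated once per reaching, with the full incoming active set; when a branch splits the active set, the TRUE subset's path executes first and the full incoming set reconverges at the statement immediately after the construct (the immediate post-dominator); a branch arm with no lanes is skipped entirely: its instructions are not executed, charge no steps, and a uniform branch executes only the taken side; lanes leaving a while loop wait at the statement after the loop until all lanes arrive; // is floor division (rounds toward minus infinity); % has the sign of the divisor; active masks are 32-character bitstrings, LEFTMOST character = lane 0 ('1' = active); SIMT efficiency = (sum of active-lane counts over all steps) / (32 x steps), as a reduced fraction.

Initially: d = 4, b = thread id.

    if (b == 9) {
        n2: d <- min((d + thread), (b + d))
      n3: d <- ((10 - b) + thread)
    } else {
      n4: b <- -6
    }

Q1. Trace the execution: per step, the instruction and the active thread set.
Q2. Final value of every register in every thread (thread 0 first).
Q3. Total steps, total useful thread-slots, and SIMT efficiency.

step 0: eval (b == 9)                11111111111111111111111111111111
step 1: d <- min((d + thread), (b + d)) 00000000010000000000000000000000
step 2: d <- ((10 - b) + thread)     00000000010000000000000000000000
step 3: b <- -6                      11111111101111111111111111111111

Answer: 4 steps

d: 4,4,4,4,4,4,4,4,4,10,4,4,4,4,4,4,4,4,4,4,4,4,4,4,4,4,4,4,4,4,4,4
b: -6,-6,-6,-6,-6,-6,-6,-6,-6,9,-6,-6,-6,-6,-6,-6,-6,-6,-6,-6,-6,-6,-6,-6,-6,-6,-6,-6,-6,-6,-6,-6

steps = 4; useful = 65; efficiency = 65/128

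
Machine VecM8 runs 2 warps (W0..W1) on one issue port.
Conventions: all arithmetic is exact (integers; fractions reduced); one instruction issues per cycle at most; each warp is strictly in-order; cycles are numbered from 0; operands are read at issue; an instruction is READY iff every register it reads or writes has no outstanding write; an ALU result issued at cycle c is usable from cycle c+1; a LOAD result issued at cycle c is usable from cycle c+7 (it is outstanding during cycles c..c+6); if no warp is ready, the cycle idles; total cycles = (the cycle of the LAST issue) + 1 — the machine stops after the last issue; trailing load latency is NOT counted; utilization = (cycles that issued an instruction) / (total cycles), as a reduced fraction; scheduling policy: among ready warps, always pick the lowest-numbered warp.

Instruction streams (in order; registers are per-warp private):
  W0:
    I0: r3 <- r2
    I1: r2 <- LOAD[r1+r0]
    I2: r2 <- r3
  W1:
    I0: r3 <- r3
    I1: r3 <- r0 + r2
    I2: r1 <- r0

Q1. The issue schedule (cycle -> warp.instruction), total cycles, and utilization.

cycle 0: W0.I0
cycle 1: W0.I1
cycle 2: W1.I0
cycle 3: W1.I1
cycle 4: W1.I2
cycle 5: idle
cycle 6: idle
cycle 7: idle
cycle 8: W0.I2

Answer: 9 cycles, utilization 2/3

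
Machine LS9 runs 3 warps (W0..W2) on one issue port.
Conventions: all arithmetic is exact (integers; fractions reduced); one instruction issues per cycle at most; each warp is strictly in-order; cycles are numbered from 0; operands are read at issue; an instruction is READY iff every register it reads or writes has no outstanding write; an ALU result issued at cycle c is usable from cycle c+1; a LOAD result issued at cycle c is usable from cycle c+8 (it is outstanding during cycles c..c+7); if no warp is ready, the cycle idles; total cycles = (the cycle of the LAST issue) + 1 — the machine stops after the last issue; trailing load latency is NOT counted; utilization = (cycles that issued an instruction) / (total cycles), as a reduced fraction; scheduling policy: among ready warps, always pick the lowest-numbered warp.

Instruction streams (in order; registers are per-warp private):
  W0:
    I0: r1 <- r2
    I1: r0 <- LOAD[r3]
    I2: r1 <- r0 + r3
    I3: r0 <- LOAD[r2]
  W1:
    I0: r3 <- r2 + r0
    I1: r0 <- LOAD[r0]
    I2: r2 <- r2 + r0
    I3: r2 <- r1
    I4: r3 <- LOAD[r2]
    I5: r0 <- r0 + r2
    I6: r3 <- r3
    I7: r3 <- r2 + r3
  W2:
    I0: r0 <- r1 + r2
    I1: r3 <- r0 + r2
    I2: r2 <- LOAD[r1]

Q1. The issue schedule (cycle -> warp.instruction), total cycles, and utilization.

cycle 0: W0.I0
cycle 1: W0.I1
cycle 2: W1.I0
cycle 3: W1.I1
cycle 4: W2.I0
cycle 5: W2.I1
cycle 6: W2.I2
cycle 7: idle
cycle 8: idle
cycle 9: W0.I2
cycle 10: W0.I3
cycle 11: W1.I2
cycle 12: W1.I3
cycle 13: W1.I4
cycle 14: W1.I5
cycle 15: idle
cycle 16: idle
cycle 17: idle
cycle 18: idle
cycle 19: idle
cycle 20: idle
cycle 21: W1.I6
cycle 22: W1.I7

Answer: 23 cycles, utilization 15/23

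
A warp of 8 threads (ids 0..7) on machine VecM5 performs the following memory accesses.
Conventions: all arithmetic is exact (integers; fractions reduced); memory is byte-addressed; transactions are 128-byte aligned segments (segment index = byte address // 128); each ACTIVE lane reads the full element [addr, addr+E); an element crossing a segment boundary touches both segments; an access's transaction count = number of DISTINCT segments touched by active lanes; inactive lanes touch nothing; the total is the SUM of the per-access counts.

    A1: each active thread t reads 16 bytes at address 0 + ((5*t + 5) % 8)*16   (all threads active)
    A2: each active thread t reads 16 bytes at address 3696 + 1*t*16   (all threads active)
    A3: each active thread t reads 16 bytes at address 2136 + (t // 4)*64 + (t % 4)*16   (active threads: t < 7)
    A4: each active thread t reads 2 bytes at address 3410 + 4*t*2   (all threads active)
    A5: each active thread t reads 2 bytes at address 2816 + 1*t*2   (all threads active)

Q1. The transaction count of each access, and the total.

A1: 1 transaction
A2: 2 transactions
A3: 2 transactions
A4: 2 transactions
A5: 1 transaction

Answer: 1,2,2,2,1; total 8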